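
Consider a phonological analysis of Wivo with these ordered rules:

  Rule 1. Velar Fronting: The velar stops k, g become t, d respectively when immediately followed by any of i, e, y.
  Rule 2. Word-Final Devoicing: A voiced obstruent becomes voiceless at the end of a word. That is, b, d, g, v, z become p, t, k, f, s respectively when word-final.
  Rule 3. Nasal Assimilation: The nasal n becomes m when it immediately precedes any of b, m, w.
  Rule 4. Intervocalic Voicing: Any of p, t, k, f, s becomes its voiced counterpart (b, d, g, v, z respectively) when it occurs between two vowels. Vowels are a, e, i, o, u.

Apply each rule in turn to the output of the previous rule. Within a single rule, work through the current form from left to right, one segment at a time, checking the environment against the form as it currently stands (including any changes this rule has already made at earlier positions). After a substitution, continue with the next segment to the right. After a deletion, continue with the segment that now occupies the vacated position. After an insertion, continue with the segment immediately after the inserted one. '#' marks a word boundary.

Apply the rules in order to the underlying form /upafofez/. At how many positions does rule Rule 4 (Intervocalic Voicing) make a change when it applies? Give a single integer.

Rule 1 Velar Fronting: no change — [upafofez]
Rule 2 Word-Final Devoicing: [upafofez] → [upafofes]
Rule 3 Nasal Assimilation: no change — [upafofes]
Rule 4 Intervocalic Voicing: [upafofes] → [ubavoves]
Rule Rule 4 changed 3 position(s).

3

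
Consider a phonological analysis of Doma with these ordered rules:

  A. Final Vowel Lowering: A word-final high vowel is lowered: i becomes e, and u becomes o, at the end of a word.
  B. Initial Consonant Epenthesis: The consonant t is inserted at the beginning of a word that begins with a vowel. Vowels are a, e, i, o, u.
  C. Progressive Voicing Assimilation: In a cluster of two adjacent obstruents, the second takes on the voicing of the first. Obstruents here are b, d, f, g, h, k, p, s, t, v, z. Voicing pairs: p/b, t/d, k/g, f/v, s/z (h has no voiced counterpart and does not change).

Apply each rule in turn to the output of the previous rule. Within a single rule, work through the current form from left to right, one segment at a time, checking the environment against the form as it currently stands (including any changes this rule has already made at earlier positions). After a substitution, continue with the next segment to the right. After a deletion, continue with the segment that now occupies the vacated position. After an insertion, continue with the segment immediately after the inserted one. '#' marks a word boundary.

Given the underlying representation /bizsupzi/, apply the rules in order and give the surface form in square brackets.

[bizzupse]

A Final Vowel Lowering: [bizsupzi] → [bizsupze]
B Initial Consonant Epenthesis: no change — [bizsupze]
C Progressive Voicing Assimilation: [bizsupze] → [bizzupse]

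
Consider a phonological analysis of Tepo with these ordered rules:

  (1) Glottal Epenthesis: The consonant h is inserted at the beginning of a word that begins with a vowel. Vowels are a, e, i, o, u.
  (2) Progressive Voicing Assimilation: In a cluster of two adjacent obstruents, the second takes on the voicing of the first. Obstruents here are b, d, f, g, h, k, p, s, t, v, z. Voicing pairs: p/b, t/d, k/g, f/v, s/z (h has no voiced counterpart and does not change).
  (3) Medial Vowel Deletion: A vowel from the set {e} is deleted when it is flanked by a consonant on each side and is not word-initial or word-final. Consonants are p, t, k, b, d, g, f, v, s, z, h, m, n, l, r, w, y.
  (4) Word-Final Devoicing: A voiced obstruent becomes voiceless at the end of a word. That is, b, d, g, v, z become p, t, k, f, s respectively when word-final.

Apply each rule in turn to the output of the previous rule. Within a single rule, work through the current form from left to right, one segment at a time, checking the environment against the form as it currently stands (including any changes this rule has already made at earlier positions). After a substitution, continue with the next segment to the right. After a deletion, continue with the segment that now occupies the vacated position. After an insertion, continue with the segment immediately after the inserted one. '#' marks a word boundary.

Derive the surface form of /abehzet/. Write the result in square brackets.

[habhst]

(1) Glottal Epenthesis: [abehzet] → [habehzet]
(2) Progressive Voicing Assimilation: [habehzet] → [habehset]
(3) Medial Vowel Deletion: [habehset] → [habhst]
(4) Word-Final Devoicing: no change — [habhst]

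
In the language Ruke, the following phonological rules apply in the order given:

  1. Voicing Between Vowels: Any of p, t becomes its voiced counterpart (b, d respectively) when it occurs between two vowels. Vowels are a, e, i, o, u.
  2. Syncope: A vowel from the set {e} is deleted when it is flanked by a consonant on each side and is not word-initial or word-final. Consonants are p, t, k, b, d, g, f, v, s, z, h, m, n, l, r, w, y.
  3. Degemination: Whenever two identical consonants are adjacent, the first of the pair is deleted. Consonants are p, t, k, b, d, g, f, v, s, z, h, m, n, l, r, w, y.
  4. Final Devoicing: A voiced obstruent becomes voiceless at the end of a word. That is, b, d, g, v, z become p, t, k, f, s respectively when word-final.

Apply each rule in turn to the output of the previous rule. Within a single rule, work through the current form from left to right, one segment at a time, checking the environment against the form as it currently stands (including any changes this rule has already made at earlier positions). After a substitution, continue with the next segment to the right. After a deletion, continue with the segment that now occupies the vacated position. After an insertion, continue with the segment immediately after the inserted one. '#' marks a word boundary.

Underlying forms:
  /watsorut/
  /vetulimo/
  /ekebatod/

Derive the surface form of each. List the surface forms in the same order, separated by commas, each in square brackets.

[watsorut], [vdulimo], [ekbadot]

/watsorut/:
  1 Voicing Between Vowels: no change — [watsorut]
  2 Syncope: no change — [watsorut]
  3 Degemination: no change — [watsorut]
  4 Final Devoicing: no change — [watsorut]
/vetulimo/:
  1 Voicing Between Vowels: [vetulimo] → [vedulimo]
  2 Syncope: [vedulimo] → [vdulimo]
  3 Degemination: no change — [vdulimo]
  4 Final Devoicing: no change — [vdulimo]
/ekebatod/:
  1 Voicing Between Vowels: [ekebatod] → [ekebadod]
  2 Syncope: [ekebadod] → [ekbadod]
  3 Degemination: no change — [ekbadod]
  4 Final Devoicing: [ekbadod] → [ekbadot]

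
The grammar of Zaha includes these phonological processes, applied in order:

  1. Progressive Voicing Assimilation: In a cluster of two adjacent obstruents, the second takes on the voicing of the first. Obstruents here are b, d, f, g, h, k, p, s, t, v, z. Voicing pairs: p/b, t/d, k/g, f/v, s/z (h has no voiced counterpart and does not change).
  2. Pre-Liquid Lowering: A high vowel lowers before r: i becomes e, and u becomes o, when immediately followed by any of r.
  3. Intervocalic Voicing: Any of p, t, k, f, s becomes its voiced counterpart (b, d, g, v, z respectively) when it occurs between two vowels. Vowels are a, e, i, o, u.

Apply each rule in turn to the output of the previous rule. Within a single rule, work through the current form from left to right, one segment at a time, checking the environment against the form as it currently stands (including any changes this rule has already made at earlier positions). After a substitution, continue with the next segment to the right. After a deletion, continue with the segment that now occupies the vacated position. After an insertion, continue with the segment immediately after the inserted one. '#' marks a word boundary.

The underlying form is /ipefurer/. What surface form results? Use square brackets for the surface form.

[ibevorer]

1 Progressive Voicing Assimilation: no change — [ipefurer]
2 Pre-Liquid Lowering: [ipefurer] → [ipeforer]
3 Intervocalic Voicing: [ipeforer] → [ibevorer]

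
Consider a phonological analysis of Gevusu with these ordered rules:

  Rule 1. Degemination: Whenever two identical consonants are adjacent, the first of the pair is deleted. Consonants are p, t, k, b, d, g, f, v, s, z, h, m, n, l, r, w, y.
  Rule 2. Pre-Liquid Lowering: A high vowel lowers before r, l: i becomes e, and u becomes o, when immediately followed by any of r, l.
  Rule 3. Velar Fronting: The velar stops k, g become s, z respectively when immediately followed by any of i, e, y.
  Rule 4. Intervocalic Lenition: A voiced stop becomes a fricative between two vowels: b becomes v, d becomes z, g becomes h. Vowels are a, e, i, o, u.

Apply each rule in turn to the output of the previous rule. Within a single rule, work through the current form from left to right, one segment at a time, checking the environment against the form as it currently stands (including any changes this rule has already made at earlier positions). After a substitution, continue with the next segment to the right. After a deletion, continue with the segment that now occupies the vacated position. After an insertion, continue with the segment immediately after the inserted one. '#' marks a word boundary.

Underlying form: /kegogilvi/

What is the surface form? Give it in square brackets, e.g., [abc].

[sehozelvi]

Rule 1 Degemination: no change — [kegogilvi]
Rule 2 Pre-Liquid Lowering: [kegogilvi] → [kegogelvi]
Rule 3 Velar Fronting: [kegogelvi] → [segozelvi]
Rule 4 Intervocalic Lenition: [segozelvi] → [sehozelvi]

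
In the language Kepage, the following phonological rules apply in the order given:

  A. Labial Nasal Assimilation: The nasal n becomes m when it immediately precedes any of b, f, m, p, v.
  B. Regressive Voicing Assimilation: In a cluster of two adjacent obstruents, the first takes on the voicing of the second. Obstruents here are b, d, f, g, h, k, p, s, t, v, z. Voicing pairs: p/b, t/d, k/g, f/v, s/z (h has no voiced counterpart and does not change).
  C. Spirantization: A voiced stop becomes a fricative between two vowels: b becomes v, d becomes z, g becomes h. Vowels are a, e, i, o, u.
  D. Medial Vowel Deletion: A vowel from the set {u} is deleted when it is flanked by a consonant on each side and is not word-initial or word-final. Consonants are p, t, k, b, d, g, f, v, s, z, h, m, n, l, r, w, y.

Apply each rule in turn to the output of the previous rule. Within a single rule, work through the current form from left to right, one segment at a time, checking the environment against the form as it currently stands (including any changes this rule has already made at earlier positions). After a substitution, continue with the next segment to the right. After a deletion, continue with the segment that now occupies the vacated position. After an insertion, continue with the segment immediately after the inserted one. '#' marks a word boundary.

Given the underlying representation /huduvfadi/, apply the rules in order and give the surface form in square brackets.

[hzffazi]

A Labial Nasal Assimilation: no change — [huduvfadi]
B Regressive Voicing Assimilation: [huduvfadi] → [huduffadi]
C Spirantization: [huduffadi] → [huzuffazi]
D Medial Vowel Deletion: [huzuffazi] → [hzffazi]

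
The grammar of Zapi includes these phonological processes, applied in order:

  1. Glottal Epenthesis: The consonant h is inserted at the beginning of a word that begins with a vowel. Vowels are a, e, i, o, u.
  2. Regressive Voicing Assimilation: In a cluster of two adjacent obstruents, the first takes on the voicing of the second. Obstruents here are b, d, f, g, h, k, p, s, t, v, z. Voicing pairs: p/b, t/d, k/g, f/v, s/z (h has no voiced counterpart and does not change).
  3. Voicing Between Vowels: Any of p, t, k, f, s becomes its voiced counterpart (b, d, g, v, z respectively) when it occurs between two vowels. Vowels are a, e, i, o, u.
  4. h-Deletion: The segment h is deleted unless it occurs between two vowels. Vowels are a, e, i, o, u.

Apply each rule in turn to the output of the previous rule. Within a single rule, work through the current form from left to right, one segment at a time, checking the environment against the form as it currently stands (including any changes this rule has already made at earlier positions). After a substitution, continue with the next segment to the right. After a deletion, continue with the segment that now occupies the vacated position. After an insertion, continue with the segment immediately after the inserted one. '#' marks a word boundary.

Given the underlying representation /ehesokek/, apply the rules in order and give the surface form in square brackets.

1 Glottal Epenthesis: [ehesokek] → [hehesokek]
2 Regressive Voicing Assimilation: no change — [hehesokek]
3 Voicing Between Vowels: [hehesokek] → [hehezogek]
4 h-Deletion: [hehezogek] → [ehezogek]

[ehezogek]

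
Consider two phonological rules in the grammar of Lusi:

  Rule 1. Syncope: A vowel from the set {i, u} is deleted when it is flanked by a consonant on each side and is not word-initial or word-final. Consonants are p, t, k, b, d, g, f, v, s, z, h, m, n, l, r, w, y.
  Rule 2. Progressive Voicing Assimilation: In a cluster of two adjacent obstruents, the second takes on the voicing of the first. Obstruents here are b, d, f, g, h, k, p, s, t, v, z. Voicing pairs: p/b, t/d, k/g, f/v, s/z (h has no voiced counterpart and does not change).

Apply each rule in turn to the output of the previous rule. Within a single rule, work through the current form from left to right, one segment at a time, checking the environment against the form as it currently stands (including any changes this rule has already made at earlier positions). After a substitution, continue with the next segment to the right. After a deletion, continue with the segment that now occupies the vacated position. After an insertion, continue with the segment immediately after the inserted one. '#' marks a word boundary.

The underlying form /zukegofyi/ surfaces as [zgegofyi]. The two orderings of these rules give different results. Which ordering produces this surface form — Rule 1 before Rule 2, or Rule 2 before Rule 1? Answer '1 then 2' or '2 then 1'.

Order 1 then 2:
  1 Syncope: [zukegofyi] → [zkegofyi]
  2 Progressive Voicing Assimilation: [zkegofyi] → [zgegofyi]
  result: [zgegofyi]
Order 2 then 1:
  2 Progressive Voicing Assimilation: no change — [zukegofyi]
  1 Syncope: [zukegofyi] → [zkegofyi]
  result: [zkegofyi]

1 then 2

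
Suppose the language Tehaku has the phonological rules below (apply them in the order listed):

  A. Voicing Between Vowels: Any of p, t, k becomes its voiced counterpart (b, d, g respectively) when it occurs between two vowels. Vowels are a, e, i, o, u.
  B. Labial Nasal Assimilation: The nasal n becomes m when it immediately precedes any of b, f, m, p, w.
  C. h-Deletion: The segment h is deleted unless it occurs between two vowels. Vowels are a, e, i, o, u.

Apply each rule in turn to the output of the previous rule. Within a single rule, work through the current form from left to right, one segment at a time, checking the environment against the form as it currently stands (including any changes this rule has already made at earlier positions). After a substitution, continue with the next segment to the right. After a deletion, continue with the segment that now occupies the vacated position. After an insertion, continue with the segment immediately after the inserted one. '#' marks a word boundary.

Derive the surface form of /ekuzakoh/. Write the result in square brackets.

[eguzago]

A Voicing Between Vowels: [ekuzakoh] → [eguzagoh]
B Labial Nasal Assimilation: no change — [eguzagoh]
C h-Deletion: [eguzagoh] → [eguzago]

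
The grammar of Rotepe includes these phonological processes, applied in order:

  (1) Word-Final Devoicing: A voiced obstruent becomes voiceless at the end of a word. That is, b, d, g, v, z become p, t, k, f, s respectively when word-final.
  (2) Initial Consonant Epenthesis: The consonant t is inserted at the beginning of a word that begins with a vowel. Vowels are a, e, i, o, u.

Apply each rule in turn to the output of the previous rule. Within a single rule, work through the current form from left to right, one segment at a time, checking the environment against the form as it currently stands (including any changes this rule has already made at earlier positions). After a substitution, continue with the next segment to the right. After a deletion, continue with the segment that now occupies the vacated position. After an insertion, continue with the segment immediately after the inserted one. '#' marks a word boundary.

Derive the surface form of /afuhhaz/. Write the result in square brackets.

[tafuhhas]

(1) Word-Final Devoicing: [afuhhaz] → [afuhhas]
(2) Initial Consonant Epenthesis: [afuhhas] → [tafuhhas]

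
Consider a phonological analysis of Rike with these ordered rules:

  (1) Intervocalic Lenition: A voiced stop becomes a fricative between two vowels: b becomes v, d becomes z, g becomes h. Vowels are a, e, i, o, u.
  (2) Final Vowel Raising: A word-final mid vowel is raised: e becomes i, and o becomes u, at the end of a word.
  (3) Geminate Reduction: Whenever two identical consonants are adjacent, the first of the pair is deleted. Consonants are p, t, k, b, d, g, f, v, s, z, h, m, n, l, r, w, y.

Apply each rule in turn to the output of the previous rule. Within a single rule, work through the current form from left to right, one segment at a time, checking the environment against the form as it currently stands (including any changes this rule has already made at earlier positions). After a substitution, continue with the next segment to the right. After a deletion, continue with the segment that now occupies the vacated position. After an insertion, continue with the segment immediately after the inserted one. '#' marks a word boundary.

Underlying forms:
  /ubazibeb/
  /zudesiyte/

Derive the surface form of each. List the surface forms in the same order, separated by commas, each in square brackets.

[uvaziveb], [zuzesiyti]

/ubazibeb/:
  (1) Intervocalic Lenition: [ubazibeb] → [uvaziveb]
  (2) Final Vowel Raising: no change — [uvaziveb]
  (3) Geminate Reduction: no change — [uvaziveb]
/zudesiyte/:
  (1) Intervocalic Lenition: [zudesiyte] → [zuzesiyte]
  (2) Final Vowel Raising: [zuzesiyte] → [zuzesiyti]
  (3) Geminate Reduction: no change — [zuzesiyti]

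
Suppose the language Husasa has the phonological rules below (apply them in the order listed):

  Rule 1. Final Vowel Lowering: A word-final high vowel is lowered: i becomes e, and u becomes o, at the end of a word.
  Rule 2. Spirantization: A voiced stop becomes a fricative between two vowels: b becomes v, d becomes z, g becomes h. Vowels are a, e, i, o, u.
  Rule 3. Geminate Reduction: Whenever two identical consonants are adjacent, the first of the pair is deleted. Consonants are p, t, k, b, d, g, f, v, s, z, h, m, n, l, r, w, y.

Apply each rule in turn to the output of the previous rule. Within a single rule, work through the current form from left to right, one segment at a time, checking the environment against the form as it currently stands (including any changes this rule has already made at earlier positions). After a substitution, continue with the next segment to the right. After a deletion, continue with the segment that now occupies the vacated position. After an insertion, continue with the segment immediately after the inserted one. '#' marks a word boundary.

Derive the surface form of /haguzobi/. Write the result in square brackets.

Rule 1 Final Vowel Lowering: [haguzobi] → [haguzobe]
Rule 2 Spirantization: [haguzobe] → [hahuzove]
Rule 3 Geminate Reduction: no change — [hahuzove]

[hahuzove]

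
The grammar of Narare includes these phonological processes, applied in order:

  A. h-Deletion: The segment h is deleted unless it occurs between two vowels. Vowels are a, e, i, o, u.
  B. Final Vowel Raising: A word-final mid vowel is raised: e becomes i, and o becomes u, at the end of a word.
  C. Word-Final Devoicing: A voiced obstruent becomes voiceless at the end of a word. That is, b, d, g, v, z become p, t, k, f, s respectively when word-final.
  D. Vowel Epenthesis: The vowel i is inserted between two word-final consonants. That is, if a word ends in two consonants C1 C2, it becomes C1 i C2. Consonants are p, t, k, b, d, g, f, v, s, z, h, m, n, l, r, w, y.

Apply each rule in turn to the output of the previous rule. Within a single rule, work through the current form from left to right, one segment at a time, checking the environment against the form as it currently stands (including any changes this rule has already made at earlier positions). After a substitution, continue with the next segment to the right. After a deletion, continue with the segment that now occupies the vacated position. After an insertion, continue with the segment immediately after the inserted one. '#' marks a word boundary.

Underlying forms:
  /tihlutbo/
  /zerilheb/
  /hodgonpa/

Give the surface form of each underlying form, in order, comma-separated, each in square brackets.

[tilutbu], [zerilep], [odgonpa]

/tihlutbo/:
  A h-Deletion: [tihlutbo] → [tilutbo]
  B Final Vowel Raising: [tilutbo] → [tilutbu]
  C Word-Final Devoicing: no change — [tilutbu]
  D Vowel Epenthesis: no change — [tilutbu]
/zerilheb/:
  A h-Deletion: [zerilheb] → [zerileb]
  B Final Vowel Raising: no change — [zerileb]
  C Word-Final Devoicing: [zerileb] → [zerilep]
  D Vowel Epenthesis: no change — [zerilep]
/hodgonpa/:
  A h-Deletion: [hodgonpa] → [odgonpa]
  B Final Vowel Raising: no change — [odgonpa]
  C Word-Final Devoicing: no change — [odgonpa]
  D Vowel Epenthesis: no change — [odgonpa]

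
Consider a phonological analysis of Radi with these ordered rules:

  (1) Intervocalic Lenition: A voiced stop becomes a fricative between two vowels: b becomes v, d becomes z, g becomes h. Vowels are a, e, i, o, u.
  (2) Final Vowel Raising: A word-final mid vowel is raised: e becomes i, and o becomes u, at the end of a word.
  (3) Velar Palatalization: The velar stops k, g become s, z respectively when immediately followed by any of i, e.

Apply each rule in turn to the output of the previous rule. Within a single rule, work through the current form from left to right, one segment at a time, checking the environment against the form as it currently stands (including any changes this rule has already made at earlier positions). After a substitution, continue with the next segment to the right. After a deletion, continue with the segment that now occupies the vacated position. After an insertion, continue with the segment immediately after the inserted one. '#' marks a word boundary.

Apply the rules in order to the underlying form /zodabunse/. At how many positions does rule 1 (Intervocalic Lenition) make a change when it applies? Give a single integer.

2

(1) Intervocalic Lenition: [zodabunse] → [zozavunse]
(2) Final Vowel Raising: [zozavunse] → [zozavunsi]
(3) Velar Palatalization: no change — [zozavunsi]
Rule 1 changed 2 position(s).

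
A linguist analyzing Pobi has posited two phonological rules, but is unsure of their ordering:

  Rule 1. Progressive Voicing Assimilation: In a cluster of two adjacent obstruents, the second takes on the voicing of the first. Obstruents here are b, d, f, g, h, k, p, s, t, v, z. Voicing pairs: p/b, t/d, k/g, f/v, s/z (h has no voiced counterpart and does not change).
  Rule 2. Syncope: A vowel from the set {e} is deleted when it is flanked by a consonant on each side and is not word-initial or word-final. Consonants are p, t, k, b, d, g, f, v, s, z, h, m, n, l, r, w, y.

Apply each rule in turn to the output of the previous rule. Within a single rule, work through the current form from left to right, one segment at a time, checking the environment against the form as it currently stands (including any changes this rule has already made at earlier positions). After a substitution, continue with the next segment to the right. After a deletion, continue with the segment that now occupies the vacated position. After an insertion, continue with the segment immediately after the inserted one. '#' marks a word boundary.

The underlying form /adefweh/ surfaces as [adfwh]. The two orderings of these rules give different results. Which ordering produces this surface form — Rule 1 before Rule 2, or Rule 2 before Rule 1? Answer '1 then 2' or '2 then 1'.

1 then 2

Order 1 then 2:
  1 Progressive Voicing Assimilation: no change — [adefweh]
  2 Syncope: [adefweh] → [adfwh]
  result: [adfwh]
Order 2 then 1:
  2 Syncope: [adefweh] → [adfwh]
  1 Progressive Voicing Assimilation: [adfwh] → [advwh]
  result: [advwh]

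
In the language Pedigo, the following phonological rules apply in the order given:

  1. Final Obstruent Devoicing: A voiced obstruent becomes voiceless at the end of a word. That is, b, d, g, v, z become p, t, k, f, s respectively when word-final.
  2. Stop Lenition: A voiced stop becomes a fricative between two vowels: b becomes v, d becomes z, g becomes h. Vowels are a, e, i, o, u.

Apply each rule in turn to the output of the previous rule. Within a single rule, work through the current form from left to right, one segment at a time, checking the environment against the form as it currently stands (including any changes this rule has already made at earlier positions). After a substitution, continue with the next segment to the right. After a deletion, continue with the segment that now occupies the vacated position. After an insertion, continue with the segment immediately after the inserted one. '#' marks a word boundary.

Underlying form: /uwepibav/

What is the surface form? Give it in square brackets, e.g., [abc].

1 Final Obstruent Devoicing: [uwepibav] → [uwepibaf]
2 Stop Lenition: [uwepibaf] → [uwepivaf]

[uwepivaf]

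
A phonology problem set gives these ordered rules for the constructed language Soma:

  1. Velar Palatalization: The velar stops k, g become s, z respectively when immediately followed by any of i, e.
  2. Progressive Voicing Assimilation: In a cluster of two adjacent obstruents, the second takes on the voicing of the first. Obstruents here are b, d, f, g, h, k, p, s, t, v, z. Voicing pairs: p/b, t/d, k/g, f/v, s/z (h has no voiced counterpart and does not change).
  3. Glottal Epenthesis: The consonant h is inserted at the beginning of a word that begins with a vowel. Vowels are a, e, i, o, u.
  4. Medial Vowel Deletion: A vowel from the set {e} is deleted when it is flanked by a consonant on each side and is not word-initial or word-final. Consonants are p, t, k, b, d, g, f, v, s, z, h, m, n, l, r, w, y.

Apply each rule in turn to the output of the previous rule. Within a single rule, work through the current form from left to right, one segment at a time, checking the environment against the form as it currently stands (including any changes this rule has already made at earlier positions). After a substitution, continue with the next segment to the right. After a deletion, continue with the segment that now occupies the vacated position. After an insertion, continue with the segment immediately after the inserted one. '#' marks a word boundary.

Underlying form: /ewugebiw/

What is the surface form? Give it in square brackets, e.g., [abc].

1 Velar Palatalization: [ewugebiw] → [ewuzebiw]
2 Progressive Voicing Assimilation: no change — [ewuzebiw]
3 Glottal Epenthesis: [ewuzebiw] → [hewuzebiw]
4 Medial Vowel Deletion: [hewuzebiw] → [hwuzbiw]

[hwuzbiw]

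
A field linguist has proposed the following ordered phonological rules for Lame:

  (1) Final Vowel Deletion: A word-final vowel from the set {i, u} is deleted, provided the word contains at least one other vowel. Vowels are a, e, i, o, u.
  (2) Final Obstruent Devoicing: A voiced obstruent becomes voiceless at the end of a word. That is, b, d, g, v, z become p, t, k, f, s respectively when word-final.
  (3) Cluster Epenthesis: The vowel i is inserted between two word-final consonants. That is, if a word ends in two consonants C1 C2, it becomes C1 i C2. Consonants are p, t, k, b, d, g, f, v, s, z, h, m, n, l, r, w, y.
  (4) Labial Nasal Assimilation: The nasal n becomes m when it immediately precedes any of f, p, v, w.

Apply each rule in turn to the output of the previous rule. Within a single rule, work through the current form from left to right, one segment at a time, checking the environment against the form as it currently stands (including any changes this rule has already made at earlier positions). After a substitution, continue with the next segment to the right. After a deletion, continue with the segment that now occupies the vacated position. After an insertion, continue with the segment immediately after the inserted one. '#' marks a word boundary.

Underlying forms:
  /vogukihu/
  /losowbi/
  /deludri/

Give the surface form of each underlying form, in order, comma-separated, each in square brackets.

[vogukih], [losowip], [deludir]

/vogukihu/:
  (1) Final Vowel Deletion: [vogukihu] → [vogukih]
  (2) Final Obstruent Devoicing: no change — [vogukih]
  (3) Cluster Epenthesis: no change — [vogukih]
  (4) Labial Nasal Assimilation: no change — [vogukih]
/losowbi/:
  (1) Final Vowel Deletion: [losowbi] → [losowb]
  (2) Final Obstruent Devoicing: [losowb] → [losowp]
  (3) Cluster Epenthesis: [losowp] → [losowip]
  (4) Labial Nasal Assimilation: no change — [losowip]
/deludri/:
  (1) Final Vowel Deletion: [deludri] → [deludr]
  (2) Final Obstruent Devoicing: no change — [deludr]
  (3) Cluster Epenthesis: [deludr] → [deludir]
  (4) Labial Nasal Assimilation: no change — [deludir]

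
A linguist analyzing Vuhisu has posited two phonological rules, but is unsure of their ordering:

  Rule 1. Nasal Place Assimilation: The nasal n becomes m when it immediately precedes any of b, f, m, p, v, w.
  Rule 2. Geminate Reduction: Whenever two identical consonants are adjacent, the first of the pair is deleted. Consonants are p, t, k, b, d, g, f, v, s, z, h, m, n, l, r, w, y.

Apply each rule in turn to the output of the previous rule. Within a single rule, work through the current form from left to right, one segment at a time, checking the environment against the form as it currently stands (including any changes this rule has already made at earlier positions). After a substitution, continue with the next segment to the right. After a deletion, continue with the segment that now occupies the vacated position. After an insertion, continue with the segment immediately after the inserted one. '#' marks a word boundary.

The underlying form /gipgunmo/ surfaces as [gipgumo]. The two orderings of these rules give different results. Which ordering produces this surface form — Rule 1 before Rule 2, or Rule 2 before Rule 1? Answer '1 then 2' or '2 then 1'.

1 then 2

Order 1 then 2:
  1 Nasal Place Assimilation: [gipgunmo] → [gipgummo]
  2 Geminate Reduction: [gipgummo] → [gipgumo]
  result: [gipgumo]
Order 2 then 1:
  2 Geminate Reduction: no change — [gipgunmo]
  1 Nasal Place Assimilation: [gipgunmo] → [gipgummo]
  result: [gipgummo]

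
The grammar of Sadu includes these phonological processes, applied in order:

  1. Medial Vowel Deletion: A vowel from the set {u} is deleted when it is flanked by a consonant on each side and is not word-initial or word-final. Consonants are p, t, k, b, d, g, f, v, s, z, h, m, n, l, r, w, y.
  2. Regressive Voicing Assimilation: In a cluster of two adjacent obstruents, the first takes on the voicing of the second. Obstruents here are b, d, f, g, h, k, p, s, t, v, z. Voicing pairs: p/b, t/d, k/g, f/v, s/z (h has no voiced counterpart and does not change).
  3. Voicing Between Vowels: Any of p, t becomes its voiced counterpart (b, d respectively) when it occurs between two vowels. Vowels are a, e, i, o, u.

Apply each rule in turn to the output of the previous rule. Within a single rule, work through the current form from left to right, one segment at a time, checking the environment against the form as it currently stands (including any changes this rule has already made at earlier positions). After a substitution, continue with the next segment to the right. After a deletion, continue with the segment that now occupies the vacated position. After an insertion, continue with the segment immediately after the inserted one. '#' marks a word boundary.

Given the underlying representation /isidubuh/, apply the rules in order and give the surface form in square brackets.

[isidph]

1 Medial Vowel Deletion: [isidubuh] → [isidbh]
2 Regressive Voicing Assimilation: [isidbh] → [isidph]
3 Voicing Between Vowels: no change — [isidph]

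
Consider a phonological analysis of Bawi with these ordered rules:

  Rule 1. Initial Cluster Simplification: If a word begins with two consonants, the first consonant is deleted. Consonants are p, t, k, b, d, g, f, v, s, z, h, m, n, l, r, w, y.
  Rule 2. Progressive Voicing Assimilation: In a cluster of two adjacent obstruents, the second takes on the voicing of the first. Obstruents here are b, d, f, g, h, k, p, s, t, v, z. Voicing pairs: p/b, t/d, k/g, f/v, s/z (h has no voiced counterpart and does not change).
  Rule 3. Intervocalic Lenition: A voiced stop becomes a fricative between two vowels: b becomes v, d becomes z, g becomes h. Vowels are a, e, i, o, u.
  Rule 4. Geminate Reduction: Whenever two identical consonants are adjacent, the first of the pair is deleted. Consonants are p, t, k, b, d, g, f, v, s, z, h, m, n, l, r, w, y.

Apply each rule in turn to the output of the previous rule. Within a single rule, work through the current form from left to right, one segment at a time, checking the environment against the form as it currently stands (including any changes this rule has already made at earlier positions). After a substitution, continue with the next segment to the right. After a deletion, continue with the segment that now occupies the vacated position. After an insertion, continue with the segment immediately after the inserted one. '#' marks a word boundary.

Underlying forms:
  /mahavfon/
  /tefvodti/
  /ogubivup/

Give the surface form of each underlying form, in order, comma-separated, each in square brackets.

[mahavon], [tefodi], [ohuvivup]

/mahavfon/:
  Rule 1 Initial Cluster Simplification: no change — [mahavfon]
  Rule 2 Progressive Voicing Assimilation: [mahavfon] → [mahavvon]
  Rule 3 Intervocalic Lenition: no change — [mahavvon]
  Rule 4 Geminate Reduction: [mahavvon] → [mahavon]
/tefvodti/:
  Rule 1 Initial Cluster Simplification: no change — [tefvodti]
  Rule 2 Progressive Voicing Assimilation: [tefvodti] → [teffoddi]
  Rule 3 Intervocalic Lenition: no change — [teffoddi]
  Rule 4 Geminate Reduction: [teffoddi] → [tefodi]
/ogubivup/:
  Rule 1 Initial Cluster Simplification: no change — [ogubivup]
  Rule 2 Progressive Voicing Assimilation: no change — [ogubivup]
  Rule 3 Intervocalic Lenition: [ogubivup] → [ohuvivup]
  Rule 4 Geminate Reduction: no change — [ohuvivup]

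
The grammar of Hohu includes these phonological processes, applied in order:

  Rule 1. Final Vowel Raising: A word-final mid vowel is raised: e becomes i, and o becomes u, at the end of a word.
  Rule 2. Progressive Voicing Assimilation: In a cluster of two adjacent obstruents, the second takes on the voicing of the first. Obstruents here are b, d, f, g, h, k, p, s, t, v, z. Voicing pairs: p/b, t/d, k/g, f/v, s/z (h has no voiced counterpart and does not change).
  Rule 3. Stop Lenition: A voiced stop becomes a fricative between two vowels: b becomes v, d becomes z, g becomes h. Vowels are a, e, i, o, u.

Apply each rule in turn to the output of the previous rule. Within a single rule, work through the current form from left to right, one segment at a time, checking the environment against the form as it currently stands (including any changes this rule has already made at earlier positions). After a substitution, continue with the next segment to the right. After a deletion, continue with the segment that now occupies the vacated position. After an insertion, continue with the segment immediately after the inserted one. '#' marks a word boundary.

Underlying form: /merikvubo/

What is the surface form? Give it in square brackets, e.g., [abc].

Rule 1 Final Vowel Raising: [merikvubo] → [merikvubu]
Rule 2 Progressive Voicing Assimilation: [merikvubu] → [merikfubu]
Rule 3 Stop Lenition: [merikfubu] → [merikfuvu]

[merikfuvu]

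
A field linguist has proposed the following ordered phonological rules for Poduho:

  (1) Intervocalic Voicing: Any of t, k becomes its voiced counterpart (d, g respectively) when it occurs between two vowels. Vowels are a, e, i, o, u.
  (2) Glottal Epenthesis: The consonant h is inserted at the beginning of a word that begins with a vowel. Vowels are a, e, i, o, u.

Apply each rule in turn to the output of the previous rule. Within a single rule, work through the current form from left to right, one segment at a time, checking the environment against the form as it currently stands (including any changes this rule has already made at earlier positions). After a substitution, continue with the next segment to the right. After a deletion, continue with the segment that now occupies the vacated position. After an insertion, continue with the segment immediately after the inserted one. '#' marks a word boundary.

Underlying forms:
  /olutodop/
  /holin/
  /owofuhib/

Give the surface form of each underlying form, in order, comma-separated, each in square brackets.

[holudodop], [holin], [howofuhib]

/olutodop/:
  (1) Intervocalic Voicing: [olutodop] → [oludodop]
  (2) Glottal Epenthesis: [oludodop] → [holudodop]
/holin/:
  (1) Intervocalic Voicing: no change — [holin]
  (2) Glottal Epenthesis: no change — [holin]
/owofuhib/:
  (1) Intervocalic Voicing: no change — [owofuhib]
  (2) Glottal Epenthesis: [owofuhib] → [howofuhib]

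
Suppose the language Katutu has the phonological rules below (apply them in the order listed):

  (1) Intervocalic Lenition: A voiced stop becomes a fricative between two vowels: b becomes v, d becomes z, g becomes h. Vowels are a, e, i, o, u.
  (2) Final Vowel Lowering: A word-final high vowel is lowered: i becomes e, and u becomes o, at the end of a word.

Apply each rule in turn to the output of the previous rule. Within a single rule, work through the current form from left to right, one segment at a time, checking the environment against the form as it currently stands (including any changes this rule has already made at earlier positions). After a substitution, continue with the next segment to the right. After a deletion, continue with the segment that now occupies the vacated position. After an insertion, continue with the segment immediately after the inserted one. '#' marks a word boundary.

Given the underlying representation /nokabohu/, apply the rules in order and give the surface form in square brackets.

[nokavoho]

(1) Intervocalic Lenition: [nokabohu] → [nokavohu]
(2) Final Vowel Lowering: [nokavohu] → [nokavoho]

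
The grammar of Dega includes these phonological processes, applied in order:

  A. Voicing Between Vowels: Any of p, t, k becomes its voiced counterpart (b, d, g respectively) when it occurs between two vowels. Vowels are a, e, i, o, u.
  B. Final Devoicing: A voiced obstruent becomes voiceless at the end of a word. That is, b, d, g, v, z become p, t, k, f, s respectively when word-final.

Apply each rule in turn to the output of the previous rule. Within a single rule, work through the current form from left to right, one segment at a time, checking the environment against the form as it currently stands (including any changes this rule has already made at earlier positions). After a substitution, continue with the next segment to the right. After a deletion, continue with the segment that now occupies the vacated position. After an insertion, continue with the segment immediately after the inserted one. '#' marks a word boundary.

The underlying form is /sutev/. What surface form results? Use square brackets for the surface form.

[sudef]

A Voicing Between Vowels: [sutev] → [sudev]
B Final Devoicing: [sudev] → [sudef]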